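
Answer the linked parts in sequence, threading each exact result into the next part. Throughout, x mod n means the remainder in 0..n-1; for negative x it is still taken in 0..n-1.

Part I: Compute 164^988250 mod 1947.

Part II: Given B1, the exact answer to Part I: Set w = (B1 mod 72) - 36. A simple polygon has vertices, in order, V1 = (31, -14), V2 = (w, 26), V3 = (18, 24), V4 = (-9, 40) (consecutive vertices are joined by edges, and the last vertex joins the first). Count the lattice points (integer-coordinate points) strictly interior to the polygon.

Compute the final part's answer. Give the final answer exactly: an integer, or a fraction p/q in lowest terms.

724

Part I: squarings mod 1947: 164^1=164, 164^2=1585, 164^4=595, 164^8=1618, 164^16=1156, 164^32=694, 164^64=727, 164^128=892, 164^256=1288, 164^512=100, 164^1024=265, 164^2048=133, 164^4096=166, 164^8192=298, 164^16384=1189, 164^32768=199, 164^65536=661, 164^131072=793, 164^262144=1915, 164^524288=1024; 164^988250 = 164^2 * 164^8 * 164^16 * 164^64 * 164^1024 * 164^4096 * 164^65536 * 164^131072 * 164^262144 * 164^524288 = 430 (mod 1947); answer 430
Part II: B1 = 430; w = 34; cross terms: (31*26 - 34*-14)=1282, (34*24 - 18*26)=348, (18*40 - -9*24)=936, (-9*-14 - 31*40)=-1114; twice the area = |1452| = 1452; area = 726; boundary points = 1 + 2 + 1 + 2 = 6; strictly interior points = area - boundary/2 + 1 = 724; answer 724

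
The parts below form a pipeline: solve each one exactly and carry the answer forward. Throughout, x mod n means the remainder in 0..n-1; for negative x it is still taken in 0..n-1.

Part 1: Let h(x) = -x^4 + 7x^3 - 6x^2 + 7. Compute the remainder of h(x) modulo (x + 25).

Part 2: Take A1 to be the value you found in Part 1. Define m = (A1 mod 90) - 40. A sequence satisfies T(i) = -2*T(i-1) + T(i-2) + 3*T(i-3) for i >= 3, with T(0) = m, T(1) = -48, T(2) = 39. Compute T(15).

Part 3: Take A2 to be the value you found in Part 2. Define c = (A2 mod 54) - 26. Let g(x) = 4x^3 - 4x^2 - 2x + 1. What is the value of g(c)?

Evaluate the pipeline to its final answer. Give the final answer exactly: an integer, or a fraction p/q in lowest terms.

15329

Part 1: remainder = value at the root: -1*(-25)^4 + 7*(-25)^3 - 6*(-25)^2 + 7 = (-390625) + (-109375) + (-3750) + (7) = -503743; answer -503743
Part 2: A1 = -503743; m = 37; T(3) = -2*(39) + 1*(-48) + 3*(37) = -15; iterating: T(3)=-15, T(4)=-75, T(5)=252, T(6)=-624, T(7)=1275, T(8)=-2418, T(9)=4239, T(10)=-7071, T(11)=11127, T(12)=-16608, T(13)=23130, T(14)=-29487, T(15)=32280; answer 32280
Part 3: A2 = 32280; c = 16; 4*(16)^3 - 4*(16)^2 - 2*(16)^1 + 1 = (16384) + (-1024) + (-32) + (1) = 15329; answer 15329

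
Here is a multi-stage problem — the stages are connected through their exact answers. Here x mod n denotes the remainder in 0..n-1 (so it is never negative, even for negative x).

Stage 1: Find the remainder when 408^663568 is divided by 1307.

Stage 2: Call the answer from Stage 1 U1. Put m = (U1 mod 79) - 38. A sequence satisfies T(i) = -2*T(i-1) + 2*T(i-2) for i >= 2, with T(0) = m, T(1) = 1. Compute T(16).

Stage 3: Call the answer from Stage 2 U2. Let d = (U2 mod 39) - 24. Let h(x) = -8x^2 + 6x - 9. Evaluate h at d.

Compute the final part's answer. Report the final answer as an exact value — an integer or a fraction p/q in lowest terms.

-2153

Stage 1: squarings mod 1307: 408^1=408, 408^2=475, 408^4=821, 408^8=936, 408^16=406, 408^32=154, 408^64=190, 408^128=811, 408^256=300, 408^512=1124, 408^1024=814, 408^2048=1254, 408^4096=195, 408^8192=122, 408^16384=507, 408^32768=877, 408^65536=613, 408^131072=660, 408^262144=369, 408^524288=233; 408^663568 = 408^16 * 408^8192 * 408^131072 * 408^524288 = 949 (mod 1307); answer 949
Stage 2: U1 = 949; m = -37; T(2) = -2*(1) + 2*(-37) = -76; iterating: T(2)=-76, T(3)=154, T(4)=-460, T(5)=1228, T(6)=-3376, T(7)=9208, T(8)=-25168, T(9)=68752, T(10)=-187840, T(11)=513184, T(12)=-1402048, T(13)=3830464, T(14)=-10465024, T(15)=28590976, T(16)=-78112000; answer -78112000
Stage 3: U2 = -78112000; d = -16; -8*(-16)^2 + 6*(-16)^1 - 9 = (-2048) + (-96) + (-9) = -2153; answer -2153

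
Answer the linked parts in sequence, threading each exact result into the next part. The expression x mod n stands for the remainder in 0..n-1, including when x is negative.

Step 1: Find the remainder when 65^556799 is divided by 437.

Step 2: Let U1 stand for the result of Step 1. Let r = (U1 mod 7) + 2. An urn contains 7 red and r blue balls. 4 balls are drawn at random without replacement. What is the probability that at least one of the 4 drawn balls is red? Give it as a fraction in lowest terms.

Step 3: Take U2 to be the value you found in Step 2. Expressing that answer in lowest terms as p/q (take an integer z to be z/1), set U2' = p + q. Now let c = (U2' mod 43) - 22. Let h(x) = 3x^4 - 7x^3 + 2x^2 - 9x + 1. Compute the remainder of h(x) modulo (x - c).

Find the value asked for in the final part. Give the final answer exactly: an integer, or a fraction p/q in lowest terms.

Step 1: squarings mod 437: 65^1=65, 65^2=292, 65^4=49, 65^8=216, 65^16=334, 65^32=121, 65^64=220, 65^128=330, 65^256=87, 65^512=140, 65^1024=372, 65^2048=292, 65^4096=49, 65^8192=216, 65^16384=334, 65^32768=121, 65^65536=220, 65^131072=330, 65^262144=87, 65^524288=140; 65^556799 = 65^1 * 65^2 * 65^4 * 65^8 * 65^16 * 65^32 * 65^64 * 65^128 * 65^512 * 65^1024 * 65^2048 * 65^4096 * 65^8192 * 65^16384 * 65^524288 = 88 (mod 437); answer 88
Step 2: U1 = 88; r = 6; total draws C(13,4) = 715; complement C(6,4) = 15; favorable 715 - 15 = 700; P = 140/143; answer 140/143
Step 3: U2 = 140/143; threaded value p + q = 283; c = 3; remainder = value at the root: 3*(3)^4 - 7*(3)^3 + 2*(3)^2 - 9*(3)^1 + 1 = (243) + (-189) + (18) + (-27) + (1) = 46; answer 46

46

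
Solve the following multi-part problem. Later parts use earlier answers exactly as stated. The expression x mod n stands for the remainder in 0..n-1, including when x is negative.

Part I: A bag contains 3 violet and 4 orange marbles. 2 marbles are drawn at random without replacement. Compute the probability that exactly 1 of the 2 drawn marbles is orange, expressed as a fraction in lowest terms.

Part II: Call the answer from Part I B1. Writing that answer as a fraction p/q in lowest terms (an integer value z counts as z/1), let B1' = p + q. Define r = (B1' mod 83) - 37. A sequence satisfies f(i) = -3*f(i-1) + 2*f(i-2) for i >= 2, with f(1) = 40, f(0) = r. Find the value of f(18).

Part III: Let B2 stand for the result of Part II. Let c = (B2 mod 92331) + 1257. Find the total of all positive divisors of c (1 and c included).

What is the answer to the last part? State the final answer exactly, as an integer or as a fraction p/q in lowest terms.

15372

Part I: total draws C(7,2) = 21; favorable C(4,1)*C(3,1) = 12; P = 4/7; answer 4/7
Part II: B1 = 4/7; threaded value p + q = 11; r = -26; f(2) = -3*(40) + 2*(-26) = -172; iterating: f(2)=-172, f(3)=596, f(4)=-2132, f(5)=7588, f(6)=-27028, f(7)=96260, f(8)=-342836, f(9)=1221028, f(10)=-4348756, f(11)=15488324, f(12)=-55162484, f(13)=196464100, f(14)=-699717268, f(15)=2492080004, f(16)=-8875674548, f(17)=31611183652, f(18)=-112584900052; answer -112584900052
Part III: B2 = -112584900052; c = 14027; 14027 = 13^2 * 83; sigma = (1 + 13 + 169) * (1 + 83) = 183 * 84 = 15372; answer 15372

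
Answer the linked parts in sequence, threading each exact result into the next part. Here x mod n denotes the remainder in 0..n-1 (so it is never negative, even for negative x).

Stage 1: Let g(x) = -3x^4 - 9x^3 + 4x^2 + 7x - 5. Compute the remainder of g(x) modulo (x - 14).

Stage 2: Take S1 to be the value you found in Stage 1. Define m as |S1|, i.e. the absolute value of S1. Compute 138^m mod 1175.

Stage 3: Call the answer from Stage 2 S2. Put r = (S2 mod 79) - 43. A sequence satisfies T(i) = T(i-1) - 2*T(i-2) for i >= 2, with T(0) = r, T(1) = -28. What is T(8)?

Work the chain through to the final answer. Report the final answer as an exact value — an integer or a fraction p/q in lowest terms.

-84

Stage 1: remainder = value at the root: -3*(14)^4 - 9*(14)^3 + 4*(14)^2 + 7*(14)^1 - 5 = (-115248) + (-24696) + (784) + (98) + (-5) = -139067; answer -139067
Stage 2: S1 = -139067; m = 139067; squarings mod 1175: 138^1=138, 138^2=244, 138^4=786, 138^8=921, 138^16=1066, 138^32=131, 138^64=711, 138^128=271, 138^256=591, 138^512=306, 138^1024=811, 138^2048=896, 138^4096=291, 138^8192=81, 138^16384=686, 138^32768=596, 138^65536=366, 138^131072=6; 138^139067 = 138^1 * 138^2 * 138^8 * 138^16 * 138^32 * 138^256 * 138^512 * 138^1024 * 138^2048 * 138^4096 * 138^131072 = 292 (mod 1175); answer 292
Stage 3: S2 = 292; r = 12; T(2) = 1*(-28) - 2*(12) = -52; iterating: T(2)=-52, T(3)=4, T(4)=108, T(5)=100, T(6)=-116, T(7)=-316, T(8)=-84; answer -84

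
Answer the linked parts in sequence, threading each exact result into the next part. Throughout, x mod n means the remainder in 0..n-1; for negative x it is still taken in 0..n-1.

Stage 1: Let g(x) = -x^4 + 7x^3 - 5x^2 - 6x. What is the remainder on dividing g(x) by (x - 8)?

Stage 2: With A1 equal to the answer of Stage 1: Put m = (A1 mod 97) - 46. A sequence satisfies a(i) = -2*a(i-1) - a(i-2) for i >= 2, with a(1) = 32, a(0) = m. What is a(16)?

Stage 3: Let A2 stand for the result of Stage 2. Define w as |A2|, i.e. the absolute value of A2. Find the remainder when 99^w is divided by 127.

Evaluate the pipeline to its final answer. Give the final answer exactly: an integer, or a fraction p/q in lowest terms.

22

Stage 1: remainder = value at the root: -1*(8)^4 + 7*(8)^3 - 5*(8)^2 - 6*(8)^1 = (-4096) + (3584) + (-320) + (-48) = -880; answer -880
Stage 2: A1 = -880; m = 44; a(2) = -2*(32) - 1*(44) = -108; iterating: a(2)=-108, a(3)=184, a(4)=-260, a(5)=336, a(6)=-412, a(7)=488, a(8)=-564, a(9)=640, a(10)=-716, a(11)=792, a(12)=-868, a(13)=944, a(14)=-1020, a(15)=1096, a(16)=-1172; answer -1172
Stage 3: A2 = -1172; w = 1172; squarings mod 127: 99^1=99, 99^2=22, 99^4=103, 99^8=68, 99^16=52, 99^32=37, 99^64=99, 99^128=22, 99^256=103, 99^512=68, 99^1024=52; 99^1172 = 99^4 * 99^16 * 99^128 * 99^1024 = 22 (mod 127); answer 22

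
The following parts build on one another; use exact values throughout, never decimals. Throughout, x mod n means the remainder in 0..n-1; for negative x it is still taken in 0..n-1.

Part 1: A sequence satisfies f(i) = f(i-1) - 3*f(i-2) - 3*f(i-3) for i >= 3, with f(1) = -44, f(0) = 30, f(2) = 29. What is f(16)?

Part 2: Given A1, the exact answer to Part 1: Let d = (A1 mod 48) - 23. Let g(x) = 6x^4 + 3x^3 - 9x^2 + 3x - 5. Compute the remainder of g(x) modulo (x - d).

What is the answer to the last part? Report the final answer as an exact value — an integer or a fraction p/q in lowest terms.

Part 1: f(3) = 1*(29) - 3*(-44) - 3*(30) = 71; iterating: f(3)=71, f(4)=116, f(5)=-184, f(6)=-745, f(7)=-541, f(8)=2246, f(9)=6104, f(10)=989, f(11)=-24061, f(12)=-45340, f(13)=23876, f(14)=232079, f(15)=296471, f(16)=-471394; answer -471394
Part 2: A1 = -471394; d = -9; remainder = value at the root: 6*(-9)^4 + 3*(-9)^3 - 9*(-9)^2 + 3*(-9)^1 - 5 = (39366) + (-2187) + (-729) + (-27) + (-5) = 36418; answer 36418

36418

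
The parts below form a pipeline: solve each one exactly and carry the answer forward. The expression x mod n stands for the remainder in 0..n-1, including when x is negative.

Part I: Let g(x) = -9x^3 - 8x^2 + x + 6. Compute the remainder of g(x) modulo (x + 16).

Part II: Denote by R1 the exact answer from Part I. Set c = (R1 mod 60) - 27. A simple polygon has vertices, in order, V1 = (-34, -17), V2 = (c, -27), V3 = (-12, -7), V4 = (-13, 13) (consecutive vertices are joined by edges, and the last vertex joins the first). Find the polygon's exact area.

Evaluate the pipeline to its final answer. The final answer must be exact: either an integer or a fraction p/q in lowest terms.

400

Part I: remainder = value at the root: -9*(-16)^3 - 8*(-16)^2 + 1*(-16)^1 + 6 = (36864) + (-2048) + (-16) + (6) = 34806; answer 34806
Part II: R1 = 34806; c = -21; cross terms: (-34*-27 - -21*-17)=561, (-21*-7 - -12*-27)=-177, (-12*13 - -13*-7)=-247, (-13*-17 - -34*13)=663; twice the area = |800| = 800; area = 400; answer 400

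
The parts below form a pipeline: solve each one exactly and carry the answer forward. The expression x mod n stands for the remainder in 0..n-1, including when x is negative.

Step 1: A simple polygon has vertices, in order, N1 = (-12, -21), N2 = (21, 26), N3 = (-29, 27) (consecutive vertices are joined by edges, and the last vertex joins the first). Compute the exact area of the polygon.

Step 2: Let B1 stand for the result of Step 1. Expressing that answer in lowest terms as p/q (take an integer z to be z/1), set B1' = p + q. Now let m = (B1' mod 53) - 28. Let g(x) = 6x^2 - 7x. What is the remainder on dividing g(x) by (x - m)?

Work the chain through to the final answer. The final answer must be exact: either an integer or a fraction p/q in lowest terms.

4900

Step 1: cross terms: (-12*26 - 21*-21)=129, (21*27 - -29*26)=1321, (-29*-21 - -12*27)=933; twice the area = |2383| = 2383; area = 2383/2; answer 2383/2
Step 2: B1 = 2383/2; threaded value p + q = 2385; m = -28; remainder = value at the root: 6*(-28)^2 - 7*(-28)^1 = (4704) + (196) = 4900; answer 4900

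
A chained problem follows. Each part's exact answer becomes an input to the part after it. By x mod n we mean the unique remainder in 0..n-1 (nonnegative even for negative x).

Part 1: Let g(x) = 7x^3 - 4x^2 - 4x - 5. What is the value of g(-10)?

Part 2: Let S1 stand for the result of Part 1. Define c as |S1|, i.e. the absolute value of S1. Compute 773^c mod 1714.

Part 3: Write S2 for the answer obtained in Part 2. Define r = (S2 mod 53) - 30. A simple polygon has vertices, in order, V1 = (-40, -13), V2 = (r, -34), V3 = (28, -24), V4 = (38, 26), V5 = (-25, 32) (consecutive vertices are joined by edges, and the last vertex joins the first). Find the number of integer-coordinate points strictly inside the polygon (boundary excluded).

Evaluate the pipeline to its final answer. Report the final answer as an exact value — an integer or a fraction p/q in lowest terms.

3758

Part 1: 7*(-10)^3 - 4*(-10)^2 - 4*(-10)^1 - 5 = (-7000) + (-400) + (40) + (-5) = -7365; answer -7365
Part 2: S1 = -7365; c = 7365; squarings mod 1714: 773^1=773, 773^2=1057, 773^4=1435, 773^8=711, 773^16=1605, 773^32=1597, 773^64=1691, 773^128=529, 773^256=459, 773^512=1573, 773^1024=1027, 773^2048=619, 773^4096=939; 773^7365 = 773^1 * 773^4 * 773^64 * 773^128 * 773^1024 * 773^2048 * 773^4096 = 973 (mod 1714); answer 973
Part 3: S2 = 973; r = -11; cross terms: (-40*-34 - -11*-13)=1217, (-11*-24 - 28*-34)=1216, (28*26 - 38*-24)=1640, (38*32 - -25*26)=1866, (-25*-13 - -40*32)=1605; twice the area = |7544| = 7544; area = 3772; boundary points = 1 + 1 + 10 + 3 + 15 = 30; strictly interior points = area - boundary/2 + 1 = 3758; answer 3758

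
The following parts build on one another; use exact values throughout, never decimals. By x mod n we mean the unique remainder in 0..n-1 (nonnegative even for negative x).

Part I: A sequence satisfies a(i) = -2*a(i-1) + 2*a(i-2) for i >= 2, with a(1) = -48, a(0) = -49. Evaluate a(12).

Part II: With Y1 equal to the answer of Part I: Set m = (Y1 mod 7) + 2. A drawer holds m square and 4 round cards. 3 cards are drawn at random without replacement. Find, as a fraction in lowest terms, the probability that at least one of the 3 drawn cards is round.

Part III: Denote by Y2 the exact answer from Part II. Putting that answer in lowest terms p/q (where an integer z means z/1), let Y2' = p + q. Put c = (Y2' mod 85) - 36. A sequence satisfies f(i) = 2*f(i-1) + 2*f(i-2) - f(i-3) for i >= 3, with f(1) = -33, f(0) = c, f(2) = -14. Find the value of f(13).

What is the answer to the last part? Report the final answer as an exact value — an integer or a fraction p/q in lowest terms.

-833649

Part I: a(2) = -2*(-48) + 2*(-49) = -2; iterating: a(2)=-2, a(3)=-92, a(4)=180, a(5)=-544, a(6)=1448, a(7)=-3984, a(8)=10864, a(9)=-29696, a(10)=81120, a(11)=-221632, a(12)=605504; answer 605504
Part II: Y1 = 605504; m = 6; total draws C(10,3) = 120; complement C(6,3) = 20; favorable 120 - 20 = 100; P = 5/6; answer 5/6
Part III: Y2 = 5/6; threaded value p + q = 11; c = -25; f(3) = 2*(-14) + 2*(-33) - 1*(-25) = -69; iterating: f(3)=-69, f(4)=-133, f(5)=-390, f(6)=-977, f(7)=-2601, f(8)=-6766, f(9)=-17757, f(10)=-46445, f(11)=-121638, f(12)=-318409, f(13)=-833649; answer -833649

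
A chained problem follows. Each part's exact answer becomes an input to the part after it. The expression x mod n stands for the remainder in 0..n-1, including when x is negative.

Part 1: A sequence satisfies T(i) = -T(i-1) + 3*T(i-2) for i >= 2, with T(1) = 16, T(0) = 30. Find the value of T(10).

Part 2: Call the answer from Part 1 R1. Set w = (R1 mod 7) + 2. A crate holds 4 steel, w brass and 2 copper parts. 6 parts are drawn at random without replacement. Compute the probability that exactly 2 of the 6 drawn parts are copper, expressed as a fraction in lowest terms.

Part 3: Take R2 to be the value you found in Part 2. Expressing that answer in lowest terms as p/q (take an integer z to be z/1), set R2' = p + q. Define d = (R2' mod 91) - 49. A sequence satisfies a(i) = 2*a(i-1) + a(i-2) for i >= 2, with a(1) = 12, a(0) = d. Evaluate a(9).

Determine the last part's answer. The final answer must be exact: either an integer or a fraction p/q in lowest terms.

-6540

Part 1: T(2) = -1*(16) + 3*(30) = 74; iterating: T(2)=74, T(3)=-26, T(4)=248, T(5)=-326, T(6)=1070, T(7)=-2048, T(8)=5258, T(9)=-11402, T(10)=27176; answer 27176
Part 2: R1 = 27176; w = 4; total draws C(10,6) = 210; favorable C(2,2)*C(8,4) = 70; P = 1/3; answer 1/3
Part 3: R2 = 1/3; threaded value p + q = 4; d = -45; a(2) = 2*(12) + 1*(-45) = -21; iterating: a(2)=-21, a(3)=-30, a(4)=-81, a(5)=-192, a(6)=-465, a(7)=-1122, a(8)=-2709, a(9)=-6540; answer -6540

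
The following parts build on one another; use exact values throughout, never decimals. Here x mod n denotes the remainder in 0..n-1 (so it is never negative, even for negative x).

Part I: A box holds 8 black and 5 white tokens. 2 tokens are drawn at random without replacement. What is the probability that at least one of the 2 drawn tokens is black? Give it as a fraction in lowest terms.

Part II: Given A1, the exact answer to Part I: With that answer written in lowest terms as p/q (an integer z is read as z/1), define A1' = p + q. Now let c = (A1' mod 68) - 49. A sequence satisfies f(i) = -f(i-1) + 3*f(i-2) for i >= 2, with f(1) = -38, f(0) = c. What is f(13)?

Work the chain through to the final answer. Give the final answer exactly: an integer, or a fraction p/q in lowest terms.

Part I: total draws C(13,2) = 78; complement C(5,2) = 10; favorable 78 - 10 = 68; P = 34/39; answer 34/39
Part II: A1 = 34/39; threaded value p + q = 73; c = -44; f(2) = -1*(-38) + 3*(-44) = -94; iterating: f(2)=-94, f(3)=-20, f(4)=-262, f(5)=202, f(6)=-988, f(7)=1594, f(8)=-4558, f(9)=9340, f(10)=-23014, f(11)=51034, f(12)=-120076, f(13)=273178; answer 273178

273178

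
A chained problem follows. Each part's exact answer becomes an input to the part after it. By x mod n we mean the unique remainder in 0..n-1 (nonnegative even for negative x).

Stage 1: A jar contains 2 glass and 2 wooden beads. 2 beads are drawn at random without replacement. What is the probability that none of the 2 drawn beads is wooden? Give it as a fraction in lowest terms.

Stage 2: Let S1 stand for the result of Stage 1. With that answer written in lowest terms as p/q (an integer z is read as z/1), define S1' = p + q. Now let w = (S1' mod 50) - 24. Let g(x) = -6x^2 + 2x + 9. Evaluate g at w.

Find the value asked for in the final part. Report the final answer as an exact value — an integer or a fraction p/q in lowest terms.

Stage 1: total draws C(4,2) = 6; favorable C(2,2) = 1; P = 1/6; answer 1/6
Stage 2: S1 = 1/6; threaded value p + q = 7; w = -17; -6*(-17)^2 + 2*(-17)^1 + 9 = (-1734) + (-34) + (9) = -1759; answer -1759

-1759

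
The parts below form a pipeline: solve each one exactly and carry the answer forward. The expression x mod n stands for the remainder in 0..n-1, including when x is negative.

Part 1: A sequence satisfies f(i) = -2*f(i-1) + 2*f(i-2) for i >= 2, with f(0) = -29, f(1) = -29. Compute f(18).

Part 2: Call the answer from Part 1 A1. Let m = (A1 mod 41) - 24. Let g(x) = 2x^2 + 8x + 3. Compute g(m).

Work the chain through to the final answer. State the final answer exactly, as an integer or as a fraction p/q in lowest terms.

333

Part 1: f(2) = -2*(-29) + 2*(-29) = 0; iterating: f(2)=0, f(3)=-58, f(4)=116, f(5)=-348, f(6)=928, f(7)=-2552, f(8)=6960, f(9)=-19024, f(10)=51968, f(11)=-141984, f(12)=387904, f(13)=-1059776, f(14)=2895360, f(15)=-7910272, f(16)=21611264, f(17)=-59043072, f(18)=161308672; answer 161308672
Part 2: A1 = 161308672; m = 11; 2*(11)^2 + 8*(11)^1 + 3 = (242) + (88) + (3) = 333; answer 333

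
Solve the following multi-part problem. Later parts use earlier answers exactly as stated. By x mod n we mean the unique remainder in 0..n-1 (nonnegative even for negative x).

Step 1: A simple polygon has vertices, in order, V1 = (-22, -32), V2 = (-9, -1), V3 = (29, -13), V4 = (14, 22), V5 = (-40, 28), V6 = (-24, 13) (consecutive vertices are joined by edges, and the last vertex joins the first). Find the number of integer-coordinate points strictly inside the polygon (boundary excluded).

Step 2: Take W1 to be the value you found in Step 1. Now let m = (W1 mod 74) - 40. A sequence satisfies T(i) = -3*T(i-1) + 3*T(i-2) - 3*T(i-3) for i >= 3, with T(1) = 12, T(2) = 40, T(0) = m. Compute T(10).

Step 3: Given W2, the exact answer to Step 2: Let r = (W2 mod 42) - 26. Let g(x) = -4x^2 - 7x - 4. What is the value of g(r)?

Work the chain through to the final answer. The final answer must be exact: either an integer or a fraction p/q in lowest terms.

Step 1: cross terms: (-22*-1 - -9*-32)=-266, (-9*-13 - 29*-1)=146, (29*22 - 14*-13)=820, (14*28 - -40*22)=1272, (-40*13 - -24*28)=152, (-24*-32 - -22*13)=1054; twice the area = |3178| = 3178; area = 1589; boundary points = 1 + 2 + 5 + 6 + 1 + 1 = 16; strictly interior points = area - boundary/2 + 1 = 1582; answer 1582
Step 2: W1 = 1582; m = -12; T(3) = -3*(40) + 3*(12) - 3*(-12) = -48; iterating: T(3)=-48, T(4)=228, T(5)=-948, T(6)=3672, T(7)=-14544, T(8)=57492, T(9)=-227124, T(10)=897480; answer 897480
Step 3: W2 = 897480; r = -2; -4*(-2)^2 - 7*(-2)^1 - 4 = (-16) + (14) + (-4) = -6; answer -6

-6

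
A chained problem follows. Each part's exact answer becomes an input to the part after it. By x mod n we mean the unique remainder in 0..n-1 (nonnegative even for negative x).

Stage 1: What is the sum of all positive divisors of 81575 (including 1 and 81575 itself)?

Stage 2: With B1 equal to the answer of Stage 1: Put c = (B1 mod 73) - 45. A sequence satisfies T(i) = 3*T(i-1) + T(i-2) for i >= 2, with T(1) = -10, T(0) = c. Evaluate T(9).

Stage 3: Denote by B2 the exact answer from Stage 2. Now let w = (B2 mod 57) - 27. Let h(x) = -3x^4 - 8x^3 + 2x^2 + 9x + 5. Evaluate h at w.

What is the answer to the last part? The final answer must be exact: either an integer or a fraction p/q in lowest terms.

Stage 1: 81575 = 5^2 * 13 * 251; sigma = (1 + 5 + 25) * (1 + 13) * (1 + 251) = 31 * 14 * 252 = 109368; answer 109368
Stage 2: B1 = 109368; c = -31; T(2) = 3*(-10) + 1*(-31) = -61; iterating: T(2)=-61, T(3)=-193, T(4)=-640, T(5)=-2113, T(6)=-6979, T(7)=-23050, T(8)=-76129, T(9)=-251437; answer -251437
Stage 3: B2 = -251437; w = 20; -3*(20)^4 - 8*(20)^3 + 2*(20)^2 + 9*(20)^1 + 5 = (-480000) + (-64000) + (800) + (180) + (5) = -543015; answer -543015

-543015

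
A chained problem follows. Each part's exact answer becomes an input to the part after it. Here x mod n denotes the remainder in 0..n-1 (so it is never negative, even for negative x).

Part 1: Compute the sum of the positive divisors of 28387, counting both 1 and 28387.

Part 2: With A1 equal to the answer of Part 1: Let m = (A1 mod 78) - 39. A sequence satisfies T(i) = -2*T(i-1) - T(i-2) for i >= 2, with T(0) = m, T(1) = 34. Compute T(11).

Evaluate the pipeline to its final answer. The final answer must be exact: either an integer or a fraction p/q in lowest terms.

724

Part 1: 28387 is prime, so its only divisors are 1 and 28387; sigma = 1 + 28387 = 28388; answer 28388
Part 2: A1 = 28388; m = 35; T(2) = -2*(34) - 1*(35) = -103; iterating: T(2)=-103, T(3)=172, T(4)=-241, T(5)=310, T(6)=-379, T(7)=448, T(8)=-517, T(9)=586, T(10)=-655, T(11)=724; answer 724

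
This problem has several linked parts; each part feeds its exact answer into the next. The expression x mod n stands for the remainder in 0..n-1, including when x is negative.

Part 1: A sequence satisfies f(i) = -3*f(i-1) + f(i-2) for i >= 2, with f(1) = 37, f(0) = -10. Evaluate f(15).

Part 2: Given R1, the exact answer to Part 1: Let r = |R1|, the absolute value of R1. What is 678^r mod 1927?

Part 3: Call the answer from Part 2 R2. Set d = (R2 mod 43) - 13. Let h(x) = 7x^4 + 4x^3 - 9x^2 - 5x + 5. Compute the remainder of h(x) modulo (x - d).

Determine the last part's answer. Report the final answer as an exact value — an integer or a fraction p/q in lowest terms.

Part 1: f(2) = -3*(37) + 1*(-10) = -121; iterating: f(2)=-121, f(3)=400, f(4)=-1321, f(5)=4363, f(6)=-14410, f(7)=47593, f(8)=-157189, f(9)=519160, f(10)=-1714669, f(11)=5663167, f(12)=-18704170, f(13)=61775677, f(14)=-204031201, f(15)=673869280; answer 673869280
Part 2: R1 = 673869280; r = 673869280; squarings mod 1927: 678^1=678, 678^2=1058, 678^4=1704, 678^8=1554, 678^16=385, 678^32=1773, 678^64=592, 678^128=1677, 678^256=836, 678^512=1322, 678^1024=1822, 678^2048=1390, 678^4096=1246, 678^8192=1281, 678^16384=1084, 678^32768=1513, 678^65536=1820, 678^131072=1814, 678^262144=1207, 678^524288=37, 678^1048576=1369, 678^2097152=1117, 678^4194304=920, 678^8388608=447, 678^16777216=1328, 678^33554432=379, 678^67108864=1043, 678^134217728=1021, 678^268435456=1861, 678^536870912=502; 678^673869280 = 678^32 * 678^64 * 678^128 * 678^256 * 678^1024 * 678^2048 * 678^8192 * 678^16384 * 678^131072 * 678^524288 * 678^2097152 * 678^134217728 * 678^536870912 = 1272 (mod 1927); answer 1272
Part 3: R2 = 1272; d = 12; remainder = value at the root: 7*(12)^4 + 4*(12)^3 - 9*(12)^2 - 5*(12)^1 + 5 = (145152) + (6912) + (-1296) + (-60) + (5) = 150713; answer 150713

150713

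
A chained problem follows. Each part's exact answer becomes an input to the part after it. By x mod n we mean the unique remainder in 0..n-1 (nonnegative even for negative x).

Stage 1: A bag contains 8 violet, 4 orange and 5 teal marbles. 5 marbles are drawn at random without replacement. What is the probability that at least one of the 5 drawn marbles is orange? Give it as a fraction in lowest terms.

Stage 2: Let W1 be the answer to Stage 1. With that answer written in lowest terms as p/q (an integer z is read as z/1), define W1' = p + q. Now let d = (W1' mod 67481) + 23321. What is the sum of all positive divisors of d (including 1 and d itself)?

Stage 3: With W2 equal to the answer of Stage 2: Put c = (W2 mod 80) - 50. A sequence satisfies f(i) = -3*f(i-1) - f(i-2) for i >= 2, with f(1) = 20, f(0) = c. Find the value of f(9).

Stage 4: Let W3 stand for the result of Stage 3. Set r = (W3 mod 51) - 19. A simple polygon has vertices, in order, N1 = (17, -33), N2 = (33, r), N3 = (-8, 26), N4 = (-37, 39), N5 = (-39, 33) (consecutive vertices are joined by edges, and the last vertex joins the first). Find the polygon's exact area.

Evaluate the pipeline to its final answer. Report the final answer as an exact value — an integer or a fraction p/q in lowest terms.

4023/2

Stage 1: total draws C(17,5) = 6188; complement C(13,5) = 1287; favorable 6188 - 1287 = 4901; P = 377/476; answer 377/476
Stage 2: W1 = 377/476; threaded value p + q = 853; d = 24174; 24174 = 2 * 3^2 * 17 * 79; sigma = (1 + 2) * (1 + 3 + 9) * (1 + 17) * (1 + 79) = 3 * 13 * 18 * 80 = 56160; answer 56160
Stage 3: W2 = 56160; c = -50; f(2) = -3*(20) - 1*(-50) = -10; iterating: f(2)=-10, f(3)=10, f(4)=-20, f(5)=50, f(6)=-130, f(7)=340, f(8)=-890, f(9)=2330; answer 2330
Stage 4: W3 = 2330; r = 16; cross terms: (17*16 - 33*-33)=1361, (33*26 - -8*16)=986, (-8*39 - -37*26)=650, (-37*33 - -39*39)=300, (-39*-33 - 17*33)=726; twice the area = |4023| = 4023; area = 4023/2; answer 4023/2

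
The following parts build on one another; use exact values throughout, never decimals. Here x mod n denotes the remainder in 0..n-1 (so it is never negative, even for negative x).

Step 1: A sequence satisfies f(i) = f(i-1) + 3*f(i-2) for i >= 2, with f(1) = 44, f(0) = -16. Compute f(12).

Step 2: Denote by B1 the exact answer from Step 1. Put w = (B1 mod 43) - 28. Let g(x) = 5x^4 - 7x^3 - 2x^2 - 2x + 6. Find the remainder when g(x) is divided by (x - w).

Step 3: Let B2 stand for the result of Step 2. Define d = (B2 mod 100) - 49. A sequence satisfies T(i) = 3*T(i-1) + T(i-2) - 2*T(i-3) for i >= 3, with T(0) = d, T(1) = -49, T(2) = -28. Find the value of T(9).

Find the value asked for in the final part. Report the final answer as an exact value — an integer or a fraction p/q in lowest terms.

Step 1: f(2) = 1*(44) + 3*(-16) = -4; iterating: f(2)=-4, f(3)=128, f(4)=116, f(5)=500, f(6)=848, f(7)=2348, f(8)=4892, f(9)=11936, f(10)=26612, f(11)=62420, f(12)=142256; answer 142256
Step 2: B1 = 142256; w = -16; remainder = value at the root: 5*(-16)^4 - 7*(-16)^3 - 2*(-16)^2 - 2*(-16)^1 + 6 = (327680) + (28672) + (-512) + (32) + (6) = 355878; answer 355878
Step 3: B2 = 355878; d = 29; T(3) = 3*(-28) + 1*(-49) - 2*(29) = -191; iterating: T(3)=-191, T(4)=-503, T(5)=-1644, T(6)=-5053, T(7)=-15797, T(8)=-49156, T(9)=-153159; answer -153159

-153159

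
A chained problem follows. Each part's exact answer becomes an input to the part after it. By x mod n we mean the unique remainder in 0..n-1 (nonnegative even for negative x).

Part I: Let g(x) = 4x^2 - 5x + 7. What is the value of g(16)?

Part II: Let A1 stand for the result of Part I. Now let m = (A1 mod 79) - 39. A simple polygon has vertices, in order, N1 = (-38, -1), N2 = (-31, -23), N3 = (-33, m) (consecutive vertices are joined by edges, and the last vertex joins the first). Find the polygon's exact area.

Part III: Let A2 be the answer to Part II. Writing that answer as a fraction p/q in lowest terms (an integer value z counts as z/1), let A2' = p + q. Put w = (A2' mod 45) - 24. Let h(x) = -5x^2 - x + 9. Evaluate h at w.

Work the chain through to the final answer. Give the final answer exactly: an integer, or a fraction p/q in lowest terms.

-2389

Part I: 4*(16)^2 - 5*(16)^1 + 7 = (1024) + (-80) + (7) = 951; answer 951
Part II: A1 = 951; m = -36; cross terms: (-38*-23 - -31*-1)=843, (-31*-36 - -33*-23)=357, (-33*-1 - -38*-36)=-1335; twice the area = |-135| = 135; area = 135/2; answer 135/2
Part III: A2 = 135/2; threaded value p + q = 137; w = -22; -5*(-22)^2 - 1*(-22)^1 + 9 = (-2420) + (22) + (9) = -2389; answer -2389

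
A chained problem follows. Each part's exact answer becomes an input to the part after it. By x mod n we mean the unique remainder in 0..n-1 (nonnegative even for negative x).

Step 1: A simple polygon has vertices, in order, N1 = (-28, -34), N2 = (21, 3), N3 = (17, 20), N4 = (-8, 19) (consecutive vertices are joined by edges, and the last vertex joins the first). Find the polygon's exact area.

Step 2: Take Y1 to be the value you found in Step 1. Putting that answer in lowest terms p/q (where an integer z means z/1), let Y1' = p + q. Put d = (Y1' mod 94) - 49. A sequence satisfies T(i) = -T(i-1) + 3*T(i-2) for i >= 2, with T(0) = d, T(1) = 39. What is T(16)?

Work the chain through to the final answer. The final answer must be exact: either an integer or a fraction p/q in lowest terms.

Step 1: cross terms: (-28*3 - 21*-34)=630, (21*20 - 17*3)=369, (17*19 - -8*20)=483, (-8*-34 - -28*19)=804; twice the area = |2286| = 2286; area = 1143; answer 1143
Step 2: Y1 = 1143; threaded value p + q = 1144; d = -33; T(2) = -1*(39) + 3*(-33) = -138; iterating: T(2)=-138, T(3)=255, T(4)=-669, T(5)=1434, T(6)=-3441, T(7)=7743, T(8)=-18066, T(9)=41295, T(10)=-95493, T(11)=219378, T(12)=-505857, T(13)=1163991, T(14)=-2681562, T(15)=6173535, T(16)=-14218221; answer -14218221

-14218221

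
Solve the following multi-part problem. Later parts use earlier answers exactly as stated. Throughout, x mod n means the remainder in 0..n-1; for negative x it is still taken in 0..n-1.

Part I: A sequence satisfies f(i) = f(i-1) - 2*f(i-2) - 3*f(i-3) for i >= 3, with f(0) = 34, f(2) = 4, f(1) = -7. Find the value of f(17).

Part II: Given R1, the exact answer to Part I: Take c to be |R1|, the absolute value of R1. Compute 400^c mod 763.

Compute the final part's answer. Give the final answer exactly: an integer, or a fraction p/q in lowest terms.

190

Part I: f(3) = 1*(4) - 2*(-7) - 3*(34) = -84; iterating: f(3)=-84, f(4)=-71, f(5)=85, f(6)=479, f(7)=522, f(8)=-691, f(9)=-3172, f(10)=-3356, f(11)=5061, f(12)=21289, f(13)=21235, f(14)=-36526, f(15)=-142863, f(16)=-133516, f(17)=261788; answer 261788
Part II: R1 = 261788; c = 261788; squarings mod 763: 400^1=400, 400^2=533, 400^4=253, 400^8=680, 400^16=22, 400^32=484, 400^64=15, 400^128=225, 400^256=267, 400^512=330, 400^1024=554, 400^2048=190, 400^4096=239, 400^8192=659, 400^16384=134, 400^32768=407, 400^65536=78, 400^131072=743; 400^261788 = 400^4 * 400^8 * 400^16 * 400^128 * 400^512 * 400^1024 * 400^2048 * 400^4096 * 400^8192 * 400^16384 * 400^32768 * 400^65536 * 400^131072 = 190 (mod 763); answer 190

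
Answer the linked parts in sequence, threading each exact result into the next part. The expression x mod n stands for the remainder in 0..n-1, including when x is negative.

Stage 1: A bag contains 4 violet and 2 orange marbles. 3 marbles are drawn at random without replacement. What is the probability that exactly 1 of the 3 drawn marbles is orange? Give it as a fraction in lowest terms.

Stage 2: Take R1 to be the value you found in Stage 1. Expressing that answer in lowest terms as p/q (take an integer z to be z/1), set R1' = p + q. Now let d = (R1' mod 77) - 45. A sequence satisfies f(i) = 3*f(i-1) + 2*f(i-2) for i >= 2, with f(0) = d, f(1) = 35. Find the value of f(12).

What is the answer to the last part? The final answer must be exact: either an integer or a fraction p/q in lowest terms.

Stage 1: total draws C(6,3) = 20; favorable C(2,1)*C(4,2) = 12; P = 3/5; answer 3/5
Stage 2: R1 = 3/5; threaded value p + q = 8; d = -37; f(2) = 3*(35) + 2*(-37) = 31; iterating: f(2)=31, f(3)=163, f(4)=551, f(5)=1979, f(6)=7039, f(7)=25075, f(8)=89303, f(9)=318059, f(10)=1132783, f(11)=4034467, f(12)=14368967; answer 14368967

14368967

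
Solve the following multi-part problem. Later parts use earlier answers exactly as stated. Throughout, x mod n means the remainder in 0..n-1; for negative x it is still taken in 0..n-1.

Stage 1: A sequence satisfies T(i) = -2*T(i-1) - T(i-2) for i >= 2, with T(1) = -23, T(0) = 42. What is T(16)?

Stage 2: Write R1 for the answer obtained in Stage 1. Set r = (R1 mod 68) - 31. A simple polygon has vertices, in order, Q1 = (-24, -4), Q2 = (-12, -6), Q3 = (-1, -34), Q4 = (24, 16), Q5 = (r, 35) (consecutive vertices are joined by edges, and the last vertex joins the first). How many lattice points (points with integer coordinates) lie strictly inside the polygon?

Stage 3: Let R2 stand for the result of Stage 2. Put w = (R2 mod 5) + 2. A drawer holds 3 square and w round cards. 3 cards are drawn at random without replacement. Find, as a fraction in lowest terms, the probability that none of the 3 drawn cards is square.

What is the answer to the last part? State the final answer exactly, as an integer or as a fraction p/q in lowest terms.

Stage 1: T(2) = -2*(-23) - 1*(42) = 4; iterating: T(2)=4, T(3)=15, T(4)=-34, T(5)=53, T(6)=-72, T(7)=91, T(8)=-110, T(9)=129, T(10)=-148, T(11)=167, T(12)=-186, T(13)=205, T(14)=-224, T(15)=243, T(16)=-262; answer -262
Stage 2: R1 = -262; r = -21; cross terms: (-24*-6 - -12*-4)=96, (-12*-34 - -1*-6)=402, (-1*16 - 24*-34)=800, (24*35 - -21*16)=1176, (-21*-4 - -24*35)=924; twice the area = |3398| = 3398; area = 1699; boundary points = 2 + 1 + 25 + 1 + 3 = 32; strictly interior points = area - boundary/2 + 1 = 1684; answer 1684
Stage 3: R2 = 1684; w = 6; total draws C(9,3) = 84; favorable C(6,3) = 20; P = 5/21; answer 5/21

5/21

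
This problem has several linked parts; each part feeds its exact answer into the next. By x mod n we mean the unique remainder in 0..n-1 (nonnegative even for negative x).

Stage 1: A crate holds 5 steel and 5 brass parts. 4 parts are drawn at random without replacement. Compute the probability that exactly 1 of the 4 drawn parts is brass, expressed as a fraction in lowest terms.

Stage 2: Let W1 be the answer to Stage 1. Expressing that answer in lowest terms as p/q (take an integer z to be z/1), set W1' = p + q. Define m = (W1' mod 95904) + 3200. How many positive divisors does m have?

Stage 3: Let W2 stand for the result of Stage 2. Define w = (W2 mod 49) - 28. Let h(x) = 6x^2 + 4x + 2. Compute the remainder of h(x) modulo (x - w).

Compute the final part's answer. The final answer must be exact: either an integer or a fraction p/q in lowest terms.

3362

Stage 1: total draws C(10,4) = 210; favorable C(5,1)*C(5,3) = 50; P = 5/21; answer 5/21
Stage 2: W1 = 5/21; threaded value p + q = 26; m = 3226; 3226 = 2 * 1613; number of divisors = (1+1) * (1+1) = 4; answer 4
Stage 3: W2 = 4; w = -24; remainder = value at the root: 6*(-24)^2 + 4*(-24)^1 + 2 = (3456) + (-96) + (2) = 3362; answer 3362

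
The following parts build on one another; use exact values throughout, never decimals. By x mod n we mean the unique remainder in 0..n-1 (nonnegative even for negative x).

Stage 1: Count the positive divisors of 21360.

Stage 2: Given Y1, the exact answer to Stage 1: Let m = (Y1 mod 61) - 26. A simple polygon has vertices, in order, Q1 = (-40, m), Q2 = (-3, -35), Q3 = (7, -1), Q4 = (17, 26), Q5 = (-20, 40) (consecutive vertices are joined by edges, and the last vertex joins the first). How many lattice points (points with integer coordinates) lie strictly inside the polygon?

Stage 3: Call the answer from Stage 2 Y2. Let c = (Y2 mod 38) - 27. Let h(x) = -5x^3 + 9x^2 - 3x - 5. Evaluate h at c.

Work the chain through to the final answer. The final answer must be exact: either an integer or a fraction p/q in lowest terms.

Stage 1: 21360 = 2^4 * 3 * 5 * 89; number of divisors = (4+1) * (1+1) * (1+1) * (1+1) = 40; answer 40
Stage 2: Y1 = 40; m = 14; cross terms: (-40*-35 - -3*14)=1442, (-3*-1 - 7*-35)=248, (7*26 - 17*-1)=199, (17*40 - -20*26)=1200, (-20*14 - -40*40)=1320; twice the area = |4409| = 4409; area = 4409/2; boundary points = 1 + 2 + 1 + 1 + 2 = 7; strictly interior points = area - boundary/2 + 1 = 2202; answer 2202
Stage 3: Y2 = 2202; c = 9; -5*(9)^3 + 9*(9)^2 - 3*(9)^1 - 5 = (-3645) + (729) + (-27) + (-5) = -2948; answer -2948

-2948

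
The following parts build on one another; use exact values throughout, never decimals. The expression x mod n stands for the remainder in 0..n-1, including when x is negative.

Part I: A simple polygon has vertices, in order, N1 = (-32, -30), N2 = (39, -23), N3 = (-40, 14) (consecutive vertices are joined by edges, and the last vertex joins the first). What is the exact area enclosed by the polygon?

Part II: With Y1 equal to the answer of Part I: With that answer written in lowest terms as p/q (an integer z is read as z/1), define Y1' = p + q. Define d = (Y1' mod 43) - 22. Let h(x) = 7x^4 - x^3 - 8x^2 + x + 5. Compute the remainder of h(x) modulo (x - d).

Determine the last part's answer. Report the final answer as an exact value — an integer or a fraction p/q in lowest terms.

Part I: cross terms: (-32*-23 - 39*-30)=1906, (39*14 - -40*-23)=-374, (-40*-30 - -32*14)=1648; twice the area = |3180| = 3180; area = 1590; answer 1590
Part II: Y1 = 1590; threaded value p + q = 1591; d = -22; remainder = value at the root: 7*(-22)^4 - 1*(-22)^3 - 8*(-22)^2 + 1*(-22)^1 + 5 = (1639792) + (10648) + (-3872) + (-22) + (5) = 1646551; answer 1646551

1646551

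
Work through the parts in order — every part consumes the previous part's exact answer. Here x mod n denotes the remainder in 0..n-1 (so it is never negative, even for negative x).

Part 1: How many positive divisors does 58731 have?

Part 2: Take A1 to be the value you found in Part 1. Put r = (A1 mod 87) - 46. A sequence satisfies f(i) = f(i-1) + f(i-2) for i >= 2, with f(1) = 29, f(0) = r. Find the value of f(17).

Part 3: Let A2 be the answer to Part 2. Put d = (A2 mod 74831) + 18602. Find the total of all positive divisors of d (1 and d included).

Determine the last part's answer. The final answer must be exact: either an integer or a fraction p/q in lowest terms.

Part 1: 58731 = 3 * 19577; number of divisors = (1+1) * (1+1) = 4; answer 4
Part 2: A1 = 4; r = -42; f(2) = 1*(29) + 1*(-42) = -13; iterating: f(2)=-13, f(3)=16, f(4)=3, f(5)=19, f(6)=22, f(7)=41, f(8)=63, f(9)=104, f(10)=167, f(11)=271, f(12)=438, f(13)=709, f(14)=1147, f(15)=1856, f(16)=3003, f(17)=4859; answer 4859
Part 3: A2 = 4859; d = 23461; 23461 = 29 * 809; sigma = (1 + 29) * (1 + 809) = 30 * 810 = 24300; answer 24300

24300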